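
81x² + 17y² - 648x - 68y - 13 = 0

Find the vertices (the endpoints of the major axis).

(4, -7) and (4, 11)

Group: 81(x² - 8x) + 17(y² - 4y) = 13
Completing the square gives 81(x - 4)² + 17(y - 2)² = 13 + 1296 + 68 = 1377.
Divide through by 1377 to get (x - 4)²/17 + (y - 2)²/81 = 1.
Ellipse, center (4, 2), major axis vertical; a² = 81, b² = 17.
a = 9. Vertices at (h, k ± a).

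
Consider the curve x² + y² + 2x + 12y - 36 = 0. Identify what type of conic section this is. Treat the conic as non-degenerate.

circle

No xy term. Coefficients of x² and y² are A = 1, C = 1.
A = C (same sign) ⇒ circle.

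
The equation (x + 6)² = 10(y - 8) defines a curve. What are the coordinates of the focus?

Vertex (-6, 8); 4p = 10 so p = 5/2. Opens up.
Focus is p units from the vertex along the axis: (h, k + p).

(-6, 21/2)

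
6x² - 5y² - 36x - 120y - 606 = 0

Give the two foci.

Collect terms: 6(x² - 6x) -5(y² + 24y) = 606
Complete the square: 6(x - 3)² -5(y + 12)² = 606 + 54 - 720 = -60
Divide by -60: (y + 12)²/12 - (x - 3)²/10 = 1
Hyperbola, center (3, -12), transverse axis vertical; a² = 12, b² = 10.
c² = a² + b² = 12 + 10 = 22, so c = √22.
Foci lie on the vertical axis through the center: (h, k ± c).

(3, -12 - √22) and (3, -12 + √22)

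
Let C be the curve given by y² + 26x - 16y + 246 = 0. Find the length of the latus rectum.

Only y is squared. Complete the square in y: (y - 8)² = -26(x + 7).
Vertex (-7, 8); 4p = -26 so p = -13/2. Opens left.
Latus rectum length = |4p| = 26.

26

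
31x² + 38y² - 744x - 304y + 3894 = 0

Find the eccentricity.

e = √266/38

Collect terms: 31(x² - 24x) + 38(y² - 8y) = -3894
Complete the square: 31(x - 12)² + 38(y - 4)² = -3894 + 4464 + 608 = 1178
Dividing both sides by 1178: (x - 12)²/38 + (y - 4)²/31 = 1
Ellipse, center (12, 4), major axis horizontal; a² = 38, b² = 31.
c² = a² - b² = 7, so c = √7.
e = c/a = √7/√38 = √266/38.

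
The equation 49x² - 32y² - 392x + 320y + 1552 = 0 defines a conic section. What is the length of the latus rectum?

49(x² - 8x) -32(y² - 10y) = -1552
49(x - 4)² -32(y - 5)² = -1552 + 784 - 800 = -1568
Dividing both sides by -1568: (y - 5)²/49 - (x - 4)²/32 = 1
Hyperbola, center (4, 5), transverse axis vertical; a² = 49, b² = 32.
Latus rectum length = 2b²/a = 2·32/7 = 64/7.

64/7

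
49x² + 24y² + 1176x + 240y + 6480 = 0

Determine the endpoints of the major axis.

Rearranging, 49(x² + 24x) + 24(y² + 10y) = -6480.
49(x + 12)² + 24(y + 5)² = -6480 + 7056 + 600 = 1176
Divide by 1176: (x + 12)²/24 + (y + 5)²/49 = 1
Ellipse, center (-12, -5), major axis vertical; a² = 49, b² = 24.
a = 7. Vertices at (h, k ± a).

(-12, -12) and (-12, 2)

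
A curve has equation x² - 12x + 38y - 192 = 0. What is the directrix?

Only x is squared. Complete the square in x: (x - 6)² = -38(y - 6).
Vertex (6, 6); 4p = -38 so p = -19/2. Opens down.
Directrix is the horizontal line y = k − p = 6 − (-19/2) = 31/2.

y = 31/2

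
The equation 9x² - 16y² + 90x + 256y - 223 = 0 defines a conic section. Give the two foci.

(-5, -2) and (-5, 18)

Group the x- and y-terms: 9(x² + 10x) -16(y² - 16y) = 223
Complete the square: 9(x + 5)² -16(y - 8)² = 223 + 225 - 1024 = -576
Divide through by -576 to get (y - 8)²/36 - (x + 5)²/64 = 1.
Hyperbola, center (-5, 8), transverse axis vertical; a² = 36, b² = 64.
c² = a² + b² = 36 + 64 = 100, so c = 10.
Foci lie on the vertical axis through the center: (h, k ± c).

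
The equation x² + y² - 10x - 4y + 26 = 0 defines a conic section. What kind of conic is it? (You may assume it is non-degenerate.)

circle

No xy term. Coefficients of x² and y² are A = 1, C = 1.
A = C (same sign) ⇒ circle.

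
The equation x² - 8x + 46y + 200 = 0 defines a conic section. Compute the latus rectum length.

Only x is squared. Complete the square in x: (x - 4)² = -46(y + 4).
Vertex (4, -4); 4p = -46 so p = -23/2. Opens down.
Latus rectum length = |4p| = 46.

46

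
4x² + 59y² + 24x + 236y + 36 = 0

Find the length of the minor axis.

Rearranging, 4(x² + 6x) + 59(y² + 4y) = -36.
Completing the square gives 4(x + 3)² + 59(y + 2)² = -36 + 36 + 236 = 236.
Dividing both sides by 236: (x + 3)²/59 + (y + 2)²/4 = 1
Ellipse, center (-3, -2), major axis horizontal; a² = 59, b² = 4.
b² = 4 so b = 2; the minor axis has length 2b = 4.

4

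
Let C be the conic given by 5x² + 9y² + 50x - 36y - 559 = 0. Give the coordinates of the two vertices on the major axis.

(-17, 2) and (7, 2)

Rearranging, 5(x² + 10x) + 9(y² - 4y) = 559.
5(x + 5)² + 9(y - 2)² = 559 + 125 + 36 = 720
Dividing both sides by 720: (x + 5)²/144 + (y - 2)²/80 = 1
Ellipse, center (-5, 2), major axis horizontal; a² = 144, b² = 80.
a = 12. Vertices at (h ± a, k).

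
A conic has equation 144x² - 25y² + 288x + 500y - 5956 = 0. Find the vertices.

Group: 144(x² + 2x) -25(y² - 20y) = 5956
Complete the square: 144(x + 1)² -25(y - 10)² = 5956 + 144 - 2500 = 3600
Divide through by 3600 to get (x + 1)²/25 - (y - 10)²/144 = 1.
Hyperbola, center (-1, 10), transverse axis horizontal; a² = 25, b² = 144.
a = 5. Vertices at (h ± a, k).

(-6, 10) and (4, 10)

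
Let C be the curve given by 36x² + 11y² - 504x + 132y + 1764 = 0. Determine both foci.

(7, -11) and (7, -1)

Rearranging, 36(x² - 14x) + 11(y² + 12y) = -1764.
Complete the square: 36(x - 7)² + 11(y + 6)² = -1764 + 1764 + 396 = 396
Divide through by 396 to get (x - 7)²/11 + (y + 6)²/36 = 1.
Ellipse, center (7, -6), major axis vertical; a² = 36, b² = 11.
c² = a² - b² = 36 - 11 = 25, so c = 5.
Foci lie on the vertical axis through the center: (h, k ± c).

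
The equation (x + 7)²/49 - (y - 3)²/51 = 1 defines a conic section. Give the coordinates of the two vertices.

Center (-7, 3). The positive term is the x-term, so the transverse axis is horizontal; a² = 49, b² = 51.
a = 7. Vertices at (h ± a, k).

(-14, 3) and (0, 3)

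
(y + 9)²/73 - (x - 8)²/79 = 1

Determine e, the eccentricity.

Center (8, -9). The positive term is the y-term, so the transverse axis is vertical; a² = 73, b² = 79.
c² = a² + b² = 152, so c = 2√38.
e = c/a = 2√38/√73 = 2√2774/73.

e = 2√2774/73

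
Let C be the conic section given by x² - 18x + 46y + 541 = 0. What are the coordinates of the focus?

Only x is squared. Complete the square in x: (x - 9)² = -46(y + 10).
Vertex (9, -10); 4p = -46 so p = -23/2. Opens down.
Focus is p units from the vertex along the axis: (h, k + p).

(9, -43/2)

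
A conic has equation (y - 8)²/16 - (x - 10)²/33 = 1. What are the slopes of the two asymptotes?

Center (10, 8). The positive term is the y-term, so the transverse axis is vertical; a² = 16, b² = 33.
For a vertical hyperbola the asymptotes have slope ±a/b.
Here that is ±4/√33 = ±4√33/33.

4√33/33 and -4√33/33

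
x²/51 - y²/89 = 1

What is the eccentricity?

e = 2√1785/51

Center (0, 0). The positive term is the x-term, so the transverse axis is horizontal; a² = 51, b² = 89.
c² = a² + b² = 140, so c = 2√35.
e = c/a = 2√35/√51 = 2√1785/51.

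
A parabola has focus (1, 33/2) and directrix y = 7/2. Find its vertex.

(1, 10)

The vertex is the midpoint between the focus and the directrix along the axis of symmetry.
Axis is vertical (directrix is horizontal). Vertex y-coordinate = (33/2 + 7/2)/2 = 10; x-coordinate = 1.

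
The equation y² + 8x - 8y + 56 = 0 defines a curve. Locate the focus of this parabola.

(-7, 4)

Only y is squared. Complete the square in y: (y - 4)² = -8(x + 5).
Vertex (-5, 4); 4p = -8 so p = -2. Opens left.
Focus is p units from the vertex along the axis: (h + p, k).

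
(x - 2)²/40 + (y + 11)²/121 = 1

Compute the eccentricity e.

e = 9/11

Center (2, -11). The larger denominator 121 sits under the y-term, so the major axis is vertical; a² = 121, b² = 40.
c² = a² - b² = 81, so c = 9.
e = c/a = 9/11.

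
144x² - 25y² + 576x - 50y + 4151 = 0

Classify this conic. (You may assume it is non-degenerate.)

hyperbola

No xy term. Coefficients of x² and y² are A = 144, C = -25.
A and C have opposite signs ⇒ hyperbola.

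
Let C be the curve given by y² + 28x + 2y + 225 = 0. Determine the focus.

(-15, -1)

Only y is squared. Complete the square in y: (y + 1)² = -28(x + 8).
Vertex (-8, -1); 4p = -28 so p = -7. Opens left.
Focus is p units from the vertex along the axis: (h + p, k).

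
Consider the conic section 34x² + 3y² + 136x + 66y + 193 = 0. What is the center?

(-2, -11)

Rearranging, 34(x² + 4x) + 3(y² + 22y) = -193.
Complete the square: 34(x + 2)² + 3(y + 11)² = -193 + 136 + 363 = 306
Divide through by 306 to get (x + 2)²/9 + (y + 11)²/102 = 1.
Ellipse with center (-2, -11).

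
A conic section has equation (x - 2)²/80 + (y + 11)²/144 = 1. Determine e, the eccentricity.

Center (2, -11). The larger denominator 144 sits under the y-term, so the major axis is vertical; a² = 144, b² = 80.
c² = a² - b² = 64, so c = 8.
e = c/a = 8/12 = 2/3.

e = 2/3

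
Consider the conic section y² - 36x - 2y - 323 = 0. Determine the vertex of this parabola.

Only y is squared. Complete the square in y: (y - 1)² = 36(x + 9).
Vertex (-9, 1); 4p = 36 so p = 9. Opens right.

(-9, 1)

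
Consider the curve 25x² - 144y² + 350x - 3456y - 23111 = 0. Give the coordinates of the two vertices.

(-19, -12) and (5, -12)

25(x² + 14x) -144(y² + 24y) = 23111
Complete the square in x and y: 25(x + 7)² -144(y + 12)² = 23111 + 1225 - 20736 = 3600
Divide through by 3600 to get (x + 7)²/144 - (y + 12)²/25 = 1.
Hyperbola, center (-7, -12), transverse axis horizontal; a² = 144, b² = 25.
a = 12. Vertices at (h ± a, k).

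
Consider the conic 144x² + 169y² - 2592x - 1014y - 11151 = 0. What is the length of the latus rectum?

144(x² - 18x) + 169(y² - 6y) = 11151
Completing the square gives 144(x - 9)² + 169(y - 3)² = 11151 + 11664 + 1521 = 24336.
Divide through by 24336 to get (x - 9)²/169 + (y - 3)²/144 = 1.
Ellipse, center (9, 3), major axis horizontal; a² = 169, b² = 144.
Latus rectum length = 2b²/a = 2·144/13 = 288/13.

288/13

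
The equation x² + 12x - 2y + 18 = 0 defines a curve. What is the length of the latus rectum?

2

Only x is squared. Complete the square in x: (x + 6)² = 2(y + 9).
Vertex (-6, -9); 4p = 2 so p = 1/2. Opens up.
Latus rectum length = |4p| = 2.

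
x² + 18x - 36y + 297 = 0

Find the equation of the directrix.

y = -3

Only x is squared. Complete the square in x: (x + 9)² = 36(y - 6).
Vertex (-9, 6); 4p = 36 so p = 9. Opens up.
Directrix is the horizontal line y = k − p = 6 − (9) = -3.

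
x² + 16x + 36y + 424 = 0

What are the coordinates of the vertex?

(-8, -10)

Only x is squared. Complete the square in x: (x + 8)² = -36(y + 10).
Vertex (-8, -10); 4p = -36 so p = -9. Opens down.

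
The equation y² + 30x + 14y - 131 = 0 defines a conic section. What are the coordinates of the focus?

Only y is squared. Complete the square in y: (y + 7)² = -30(x - 6).
Vertex (6, -7); 4p = -30 so p = -15/2. Opens left.
Focus is p units from the vertex along the axis: (h + p, k).

(-3/2, -7)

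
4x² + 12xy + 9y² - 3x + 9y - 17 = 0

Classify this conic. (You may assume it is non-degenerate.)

A = 4, B = 12, C = 9.
Discriminant B² − 4AC = 12² − 4·4·9 = 0.
B² − 4AC = 0 ⇒ parabola.

parabola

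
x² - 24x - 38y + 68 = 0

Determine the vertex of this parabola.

(12, -2)

Only x is squared. Complete the square in x: (x - 12)² = 38(y + 2).
Vertex (12, -2); 4p = 38 so p = 19/2. Opens up.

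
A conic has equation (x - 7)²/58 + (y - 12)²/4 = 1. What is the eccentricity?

Center (7, 12). The larger denominator 58 sits under the x-term, so the major axis is horizontal; a² = 58, b² = 4.
c² = a² - b² = 54, so c = 3√6.
e = c/a = 3√6/√58 = 3√87/29.

e = 3√87/29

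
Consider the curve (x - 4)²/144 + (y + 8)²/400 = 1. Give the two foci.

Center (4, -8). The larger denominator 400 sits under the y-term, so the major axis is vertical; a² = 400, b² = 144.
c² = a² - b² = 400 - 144 = 256, so c = 16.
Foci lie on the vertical axis through the center: (h, k ± c).

(4, -24) and (4, 8)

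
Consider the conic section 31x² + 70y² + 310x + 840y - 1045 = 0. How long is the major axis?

Rearranging, 31(x² + 10x) + 70(y² + 12y) = 1045.
Complete the square: 31(x + 5)² + 70(y + 6)² = 1045 + 775 + 2520 = 4340
Divide by 4340: (x + 5)²/140 + (y + 6)²/62 = 1
Ellipse, center (-5, -6), major axis horizontal; a² = 140, b² = 62.
a² = 140 so a = 2√35; the major axis has length 2a = 4√35.

4√35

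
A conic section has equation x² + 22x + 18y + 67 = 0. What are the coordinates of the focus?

(-11, -3/2)

Only x is squared. Complete the square in x: (x + 11)² = -18(y - 3).
Vertex (-11, 3); 4p = -18 so p = -9/2. Opens down.
Focus is p units from the vertex along the axis: (h, k + p).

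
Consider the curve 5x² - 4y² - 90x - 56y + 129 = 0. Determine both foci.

(3, -7) and (15, -7)

5(x² - 18x) -4(y² + 14y) = -129
Complete the square: 5(x - 9)² -4(y + 7)² = -129 + 405 - 196 = 80
Dividing both sides by 80: (x - 9)²/16 - (y + 7)²/20 = 1
Hyperbola, center (9, -7), transverse axis horizontal; a² = 16, b² = 20.
c² = a² + b² = 16 + 20 = 36, so c = 6.
Foci lie on the horizontal axis through the center: (h ± c, k).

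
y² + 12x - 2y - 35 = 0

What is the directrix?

Only y is squared. Complete the square in y: (y - 1)² = -12(x - 3).
Vertex (3, 1); 4p = -12 so p = -3. Opens left.
Directrix is the vertical line x = h − p = 3 − (-3) = 6.

x = 6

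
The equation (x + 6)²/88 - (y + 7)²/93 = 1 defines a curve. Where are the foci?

Center (-6, -7). The positive term is the x-term, so the transverse axis is horizontal; a² = 88, b² = 93.
c² = a² + b² = 88 + 93 = 181, so c = √181.
Foci lie on the horizontal axis through the center: (h ± c, k).

(-6 - √181, -7) and (-6 + √181, -7)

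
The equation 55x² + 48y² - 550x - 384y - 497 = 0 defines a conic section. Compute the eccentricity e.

e = √385/55

Rearranging, 55(x² - 10x) + 48(y² - 8y) = 497.
Complete the square in x and y: 55(x - 5)² + 48(y - 4)² = 497 + 1375 + 768 = 2640
Divide through by 2640 to get (x - 5)²/48 + (y - 4)²/55 = 1.
Ellipse, center (5, 4), major axis vertical; a² = 55, b² = 48.
c² = a² - b² = 7, so c = √7.
e = c/a = √7/√55 = √385/55.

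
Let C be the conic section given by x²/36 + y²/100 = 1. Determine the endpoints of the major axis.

(0, -10) and (0, 10)

Center (0, 0). The larger denominator 100 sits under the y-term, so the major axis is vertical; a² = 100, b² = 36.
a = 10. Vertices at (h, k ± a).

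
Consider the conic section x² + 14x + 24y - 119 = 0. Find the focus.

Only x is squared. Complete the square in x: (x + 7)² = -24(y - 7).
Vertex (-7, 7); 4p = -24 so p = -6. Opens down.
Focus is p units from the vertex along the axis: (h, k + p).

(-7, 1)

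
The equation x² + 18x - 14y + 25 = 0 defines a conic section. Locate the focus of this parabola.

Only x is squared. Complete the square in x: (x + 9)² = 14(y + 4).
Vertex (-9, -4); 4p = 14 so p = 7/2. Opens up.
Focus is p units from the vertex along the axis: (h, k + p).

(-9, -1/2)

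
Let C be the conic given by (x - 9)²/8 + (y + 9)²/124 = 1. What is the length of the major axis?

Center (9, -9). The larger denominator 124 sits under the y-term, so the major axis is vertical; a² = 124, b² = 8.
a² = 124 so a = 2√31; the major axis has length 2a = 4√31.

4√31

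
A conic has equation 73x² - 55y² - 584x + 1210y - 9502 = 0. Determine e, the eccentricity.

73(x² - 8x) -55(y² - 22y) = 9502
Completing the square gives 73(x - 4)² -55(y - 11)² = 9502 + 1168 - 6655 = 4015.
Dividing both sides by 4015: (x - 4)²/55 - (y - 11)²/73 = 1
Hyperbola, center (4, 11), transverse axis horizontal; a² = 55, b² = 73.
c² = a² + b² = 128, so c = 8√2.
e = c/a = 8√2/√55 = 8√110/55.

e = 8√110/55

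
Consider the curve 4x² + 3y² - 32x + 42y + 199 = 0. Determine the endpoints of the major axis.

(4, -9) and (4, -5)

Collect terms: 4(x² - 8x) + 3(y² + 14y) = -199
Completing the square gives 4(x - 4)² + 3(y + 7)² = -199 + 64 + 147 = 12.
Dividing both sides by 12: (x - 4)²/3 + (y + 7)²/4 = 1
Ellipse, center (4, -7), major axis vertical; a² = 4, b² = 3.
a = 2. Vertices at (h, k ± a).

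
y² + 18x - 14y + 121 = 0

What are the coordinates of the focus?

(-17/2, 7)

Only y is squared. Complete the square in y: (y - 7)² = -18(x + 4).
Vertex (-4, 7); 4p = -18 so p = -9/2. Opens left.
Focus is p units from the vertex along the axis: (h + p, k).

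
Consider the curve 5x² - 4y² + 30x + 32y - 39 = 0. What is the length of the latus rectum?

5

5(x² + 6x) -4(y² - 8y) = 39
Completing the square gives 5(x + 3)² -4(y - 4)² = 39 + 45 - 64 = 20.
Divide through by 20 to get (x + 3)²/4 - (y - 4)²/5 = 1.
Hyperbola, center (-3, 4), transverse axis horizontal; a² = 4, b² = 5.
Latus rectum length = 2b²/a = 2·5/2 = 5.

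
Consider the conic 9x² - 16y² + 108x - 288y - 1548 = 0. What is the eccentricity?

9(x² + 12x) -16(y² + 18y) = 1548
Completing the square gives 9(x + 6)² -16(y + 9)² = 1548 + 324 - 1296 = 576.
Dividing both sides by 576: (x + 6)²/64 - (y + 9)²/36 = 1
Hyperbola, center (-6, -9), transverse axis horizontal; a² = 64, b² = 36.
c² = a² + b² = 100, so c = 10.
e = c/a = 10/8 = 5/4.

e = 5/4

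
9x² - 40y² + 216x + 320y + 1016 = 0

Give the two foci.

Group: 9(x² + 24x) -40(y² - 8y) = -1016
9(x + 12)² -40(y - 4)² = -1016 + 1296 - 640 = -360
Divide by -360: (y - 4)²/9 - (x + 12)²/40 = 1
Hyperbola, center (-12, 4), transverse axis vertical; a² = 9, b² = 40.
c² = a² + b² = 9 + 40 = 49, so c = 7.
Foci lie on the vertical axis through the center: (h, k ± c).

(-12, -3) and (-12, 11)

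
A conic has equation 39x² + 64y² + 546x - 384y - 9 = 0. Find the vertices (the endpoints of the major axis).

Group the x- and y-terms: 39(x² + 14x) + 64(y² - 6y) = 9
39(x + 7)² + 64(y - 3)² = 9 + 1911 + 576 = 2496
Dividing both sides by 2496: (x + 7)²/64 + (y - 3)²/39 = 1
Ellipse, center (-7, 3), major axis horizontal; a² = 64, b² = 39.
a = 8. Vertices at (h ± a, k).

(-15, 3) and (1, 3)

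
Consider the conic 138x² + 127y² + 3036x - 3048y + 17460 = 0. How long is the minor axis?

2√127

138(x² + 22x) + 127(y² - 24y) = -17460
138(x + 11)² + 127(y - 12)² = -17460 + 16698 + 18288 = 17526
Divide by 17526: (x + 11)²/127 + (y - 12)²/138 = 1
Ellipse, center (-11, 12), major axis vertical; a² = 138, b² = 127.
b² = 127 so b = √127; the minor axis has length 2b = 2√127.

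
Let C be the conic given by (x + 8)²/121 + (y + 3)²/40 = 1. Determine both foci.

(-17, -3) and (1, -3)

Center (-8, -3). The larger denominator 121 sits under the x-term, so the major axis is horizontal; a² = 121, b² = 40.
c² = a² - b² = 121 - 40 = 81, so c = 9.
Foci lie on the horizontal axis through the center: (h ± c, k).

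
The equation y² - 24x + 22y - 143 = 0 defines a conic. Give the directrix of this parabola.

x = -17

Only y is squared. Complete the square in y: (y + 11)² = 24(x + 11).
Vertex (-11, -11); 4p = 24 so p = 6. Opens right.
Directrix is the vertical line x = h − p = -11 − (6) = -17.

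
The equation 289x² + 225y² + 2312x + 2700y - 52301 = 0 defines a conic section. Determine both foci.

Group: 289(x² + 8x) + 225(y² + 12y) = 52301
Complete the square: 289(x + 4)² + 225(y + 6)² = 52301 + 4624 + 8100 = 65025
Dividing both sides by 65025: (x + 4)²/225 + (y + 6)²/289 = 1
Ellipse, center (-4, -6), major axis vertical; a² = 289, b² = 225.
c² = a² - b² = 289 - 225 = 64, so c = 8.
Foci lie on the vertical axis through the center: (h, k ± c).

(-4, -14) and (-4, 2)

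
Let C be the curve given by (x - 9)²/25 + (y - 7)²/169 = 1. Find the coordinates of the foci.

Center (9, 7). The larger denominator 169 sits under the y-term, so the major axis is vertical; a² = 169, b² = 25.
c² = a² - b² = 169 - 25 = 144, so c = 12.
Foci lie on the vertical axis through the center: (h, k ± c).

(9, -5) and (9, 19)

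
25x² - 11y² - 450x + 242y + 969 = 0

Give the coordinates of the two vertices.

Rearranging, 25(x² - 18x) -11(y² - 22y) = -969.
Complete the square in x and y: 25(x - 9)² -11(y - 11)² = -969 + 2025 - 1331 = -275
Dividing both sides by -275: (y - 11)²/25 - (x - 9)²/11 = 1
Hyperbola, center (9, 11), transverse axis vertical; a² = 25, b² = 11.
a = 5. Vertices at (h, k ± a).

(9, 6) and (9, 16)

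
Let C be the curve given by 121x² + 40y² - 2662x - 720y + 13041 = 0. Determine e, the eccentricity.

e = 9/11

Rearranging, 121(x² - 22x) + 40(y² - 18y) = -13041.
Complete the square in x and y: 121(x - 11)² + 40(y - 9)² = -13041 + 14641 + 3240 = 4840
Divide by 4840: (x - 11)²/40 + (y - 9)²/121 = 1
Ellipse, center (11, 9), major axis vertical; a² = 121, b² = 40.
c² = a² - b² = 81, so c = 9.
e = c/a = 9/11.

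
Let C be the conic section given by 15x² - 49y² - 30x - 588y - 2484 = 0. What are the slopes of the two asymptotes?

Group: 15(x² - 2x) -49(y² + 12y) = 2484
Complete the square: 15(x - 1)² -49(y + 6)² = 2484 + 15 - 1764 = 735
Divide by 735: (x - 1)²/49 - (y + 6)²/15 = 1
Hyperbola, center (1, -6), transverse axis horizontal; a² = 49, b² = 15.
For a horizontal hyperbola the asymptotes have slope ±b/a.
Here that is ±√15/7.

√15/7 and -√15/7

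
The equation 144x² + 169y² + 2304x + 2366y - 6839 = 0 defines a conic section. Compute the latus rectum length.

Group: 144(x² + 16x) + 169(y² + 14y) = 6839
Complete the square: 144(x + 8)² + 169(y + 7)² = 6839 + 9216 + 8281 = 24336
Dividing both sides by 24336: (x + 8)²/169 + (y + 7)²/144 = 1
Ellipse, center (-8, -7), major axis horizontal; a² = 169, b² = 144.
Latus rectum length = 2b²/a = 2·144/13 = 288/13.

288/13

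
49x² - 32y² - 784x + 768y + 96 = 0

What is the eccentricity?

Collect terms: 49(x² - 16x) -32(y² - 24y) = -96
Complete the square in x and y: 49(x - 8)² -32(y - 12)² = -96 + 3136 - 4608 = -1568
Divide by -1568: (y - 12)²/49 - (x - 8)²/32 = 1
Hyperbola, center (8, 12), transverse axis vertical; a² = 49, b² = 32.
c² = a² + b² = 81, so c = 9.
e = c/a = 9/7.

e = 9/7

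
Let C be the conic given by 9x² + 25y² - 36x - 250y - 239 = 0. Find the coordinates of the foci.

Group: 9(x² - 4x) + 25(y² - 10y) = 239
Complete the square in x and y: 9(x - 2)² + 25(y - 5)² = 239 + 36 + 625 = 900
Divide by 900: (x - 2)²/100 + (y - 5)²/36 = 1
Ellipse, center (2, 5), major axis horizontal; a² = 100, b² = 36.
c² = a² - b² = 100 - 36 = 64, so c = 8.
Foci lie on the horizontal axis through the center: (h ± c, k).

(-6, 5) and (10, 5)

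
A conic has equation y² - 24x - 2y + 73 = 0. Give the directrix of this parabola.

Only y is squared. Complete the square in y: (y - 1)² = 24(x - 3).
Vertex (3, 1); 4p = 24 so p = 6. Opens right.
Directrix is the vertical line x = h − p = 3 − (6) = -3.

x = -3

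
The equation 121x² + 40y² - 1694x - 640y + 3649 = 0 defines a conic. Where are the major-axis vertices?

Group: 121(x² - 14x) + 40(y² - 16y) = -3649
Complete the square: 121(x - 7)² + 40(y - 8)² = -3649 + 5929 + 2560 = 4840
Divide through by 4840 to get (x - 7)²/40 + (y - 8)²/121 = 1.
Ellipse, center (7, 8), major axis vertical; a² = 121, b² = 40.
a = 11. Vertices at (h, k ± a).

(7, -3) and (7, 19)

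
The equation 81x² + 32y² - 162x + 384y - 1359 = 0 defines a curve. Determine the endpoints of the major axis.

Group the x- and y-terms: 81(x² - 2x) + 32(y² + 12y) = 1359
Completing the square gives 81(x - 1)² + 32(y + 6)² = 1359 + 81 + 1152 = 2592.
Divide through by 2592 to get (x - 1)²/32 + (y + 6)²/81 = 1.
Ellipse, center (1, -6), major axis vertical; a² = 81, b² = 32.
a = 9. Vertices at (h, k ± a).

(1, -15) and (1, 3)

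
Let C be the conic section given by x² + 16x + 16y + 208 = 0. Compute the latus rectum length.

Only x is squared. Complete the square in x: (x + 8)² = -16(y + 9).
Vertex (-8, -9); 4p = -16 so p = -4. Opens down.
Latus rectum length = |4p| = 16.

16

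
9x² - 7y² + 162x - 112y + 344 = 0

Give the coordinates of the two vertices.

Collect terms: 9(x² + 18x) -7(y² + 16y) = -344
Complete the square: 9(x + 9)² -7(y + 8)² = -344 + 729 - 448 = -63
Divide through by -63 to get (y + 8)²/9 - (x + 9)²/7 = 1.
Hyperbola, center (-9, -8), transverse axis vertical; a² = 9, b² = 7.
a = 3. Vertices at (h, k ± a).

(-9, -11) and (-9, -5)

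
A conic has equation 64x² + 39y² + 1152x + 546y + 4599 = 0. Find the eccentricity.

Rearranging, 64(x² + 18x) + 39(y² + 14y) = -4599.
Complete the square: 64(x + 9)² + 39(y + 7)² = -4599 + 5184 + 1911 = 2496
Dividing both sides by 2496: (x + 9)²/39 + (y + 7)²/64 = 1
Ellipse, center (-9, -7), major axis vertical; a² = 64, b² = 39.
c² = a² - b² = 25, so c = 5.
e = c/a = 5/8.

e = 5/8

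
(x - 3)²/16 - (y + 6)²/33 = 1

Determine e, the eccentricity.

e = 7/4

Center (3, -6). The positive term is the x-term, so the transverse axis is horizontal; a² = 16, b² = 33.
c² = a² + b² = 49, so c = 7.
e = c/a = 7/4.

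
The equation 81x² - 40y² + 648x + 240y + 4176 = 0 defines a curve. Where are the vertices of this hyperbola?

(-4, -6) and (-4, 12)

Collect terms: 81(x² + 8x) -40(y² - 6y) = -4176
Complete the square in x and y: 81(x + 4)² -40(y - 3)² = -4176 + 1296 - 360 = -3240
Divide through by -3240 to get (y - 3)²/81 - (x + 4)²/40 = 1.
Hyperbola, center (-4, 3), transverse axis vertical; a² = 81, b² = 40.
a = 9. Vertices at (h, k ± a).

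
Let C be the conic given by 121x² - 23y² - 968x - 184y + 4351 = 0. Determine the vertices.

Group: 121(x² - 8x) -23(y² + 8y) = -4351
Completing the square gives 121(x - 4)² -23(y + 4)² = -4351 + 1936 - 368 = -2783.
Divide by -2783: (y + 4)²/121 - (x - 4)²/23 = 1
Hyperbola, center (4, -4), transverse axis vertical; a² = 121, b² = 23.
a = 11. Vertices at (h, k ± a).

(4, -15) and (4, 7)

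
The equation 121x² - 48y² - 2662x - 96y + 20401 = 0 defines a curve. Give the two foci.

(11, -14) and (11, 12)

Collect terms: 121(x² - 22x) -48(y² + 2y) = -20401
Completing the square gives 121(x - 11)² -48(y + 1)² = -20401 + 14641 - 48 = -5808.
Divide through by -5808 to get (y + 1)²/121 - (x - 11)²/48 = 1.
Hyperbola, center (11, -1), transverse axis vertical; a² = 121, b² = 48.
c² = a² + b² = 121 + 48 = 169, so c = 13.
Foci lie on the vertical axis through the center: (h, k ± c).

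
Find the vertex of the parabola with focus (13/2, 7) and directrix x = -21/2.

(-2, 7)

The vertex is the midpoint between the focus and the directrix along the axis of symmetry.
Axis is horizontal (directrix is vertical). Vertex x-coordinate = (13/2 + (-21/2))/2 = -2; y-coordinate = 7.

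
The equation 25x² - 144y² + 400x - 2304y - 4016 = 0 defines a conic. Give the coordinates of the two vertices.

Collect terms: 25(x² + 16x) -144(y² + 16y) = 4016
25(x + 8)² -144(y + 8)² = 4016 + 1600 - 9216 = -3600
Dividing both sides by -3600: (y + 8)²/25 - (x + 8)²/144 = 1
Hyperbola, center (-8, -8), transverse axis vertical; a² = 25, b² = 144.
a = 5. Vertices at (h, k ± a).

(-8, -13) and (-8, -3)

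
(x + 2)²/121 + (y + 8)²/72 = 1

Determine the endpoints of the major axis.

(-13, -8) and (9, -8)

Center (-2, -8). The larger denominator 121 sits under the x-term, so the major axis is horizontal; a² = 121, b² = 72.
a = 11. Vertices at (h ± a, k).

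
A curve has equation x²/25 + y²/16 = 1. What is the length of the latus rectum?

32/5

Center (0, 0). The larger denominator 25 sits under the x-term, so the major axis is horizontal; a² = 25, b² = 16.
Latus rectum length = 2b²/a = 2·16/5 = 32/5.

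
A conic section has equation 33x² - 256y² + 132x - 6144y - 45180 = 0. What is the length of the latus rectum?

33/8

Rearranging, 33(x² + 4x) -256(y² + 24y) = 45180.
Complete the square: 33(x + 2)² -256(y + 12)² = 45180 + 132 - 36864 = 8448
Divide by 8448: (x + 2)²/256 - (y + 12)²/33 = 1
Hyperbola, center (-2, -12), transverse axis horizontal; a² = 256, b² = 33.
Latus rectum length = 2b²/a = 2·33/16 = 33/8.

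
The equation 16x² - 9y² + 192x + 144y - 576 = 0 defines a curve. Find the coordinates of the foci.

(-16, 8) and (4, 8)

Group the x- and y-terms: 16(x² + 12x) -9(y² - 16y) = 576
Completing the square gives 16(x + 6)² -9(y - 8)² = 576 + 576 - 576 = 576.
Divide through by 576 to get (x + 6)²/36 - (y - 8)²/64 = 1.
Hyperbola, center (-6, 8), transverse axis horizontal; a² = 36, b² = 64.
c² = a² + b² = 36 + 64 = 100, so c = 10.
Foci lie on the horizontal axis through the center: (h ± c, k).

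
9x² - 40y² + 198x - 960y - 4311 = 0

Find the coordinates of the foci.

Group the x- and y-terms: 9(x² + 22x) -40(y² + 24y) = 4311
Completing the square gives 9(x + 11)² -40(y + 12)² = 4311 + 1089 - 5760 = -360.
Divide by -360: (y + 12)²/9 - (x + 11)²/40 = 1
Hyperbola, center (-11, -12), transverse axis vertical; a² = 9, b² = 40.
c² = a² + b² = 9 + 40 = 49, so c = 7.
Foci lie on the vertical axis through the center: (h, k ± c).

(-11, -19) and (-11, -5)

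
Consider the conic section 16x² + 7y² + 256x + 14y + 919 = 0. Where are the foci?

(-8, -4) and (-8, 2)

Group: 16(x² + 16x) + 7(y² + 2y) = -919
Complete the square: 16(x + 8)² + 7(y + 1)² = -919 + 1024 + 7 = 112
Divide by 112: (x + 8)²/7 + (y + 1)²/16 = 1
Ellipse, center (-8, -1), major axis vertical; a² = 16, b² = 7.
c² = a² - b² = 16 - 7 = 9, so c = 3.
Foci lie on the vertical axis through the center: (h, k ± c).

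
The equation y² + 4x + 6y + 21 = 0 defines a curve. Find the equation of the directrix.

Only y is squared. Complete the square in y: (y + 3)² = -4(x + 3).
Vertex (-3, -3); 4p = -4 so p = -1. Opens left.
Directrix is the vertical line x = h − p = -3 − (-1) = -2.

x = -2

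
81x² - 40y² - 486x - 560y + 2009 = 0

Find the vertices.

Collect terms: 81(x² - 6x) -40(y² + 14y) = -2009
Complete the square in x and y: 81(x - 3)² -40(y + 7)² = -2009 + 729 - 1960 = -3240
Divide through by -3240 to get (y + 7)²/81 - (x - 3)²/40 = 1.
Hyperbola, center (3, -7), transverse axis vertical; a² = 81, b² = 40.
a = 9. Vertices at (h, k ± a).

(3, -16) and (3, 2)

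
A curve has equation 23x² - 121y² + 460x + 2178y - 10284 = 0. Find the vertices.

Group: 23(x² + 20x) -121(y² - 18y) = 10284
Complete the square: 23(x + 10)² -121(y - 9)² = 10284 + 2300 - 9801 = 2783
Divide through by 2783 to get (x + 10)²/121 - (y - 9)²/23 = 1.
Hyperbola, center (-10, 9), transverse axis horizontal; a² = 121, b² = 23.
a = 11. Vertices at (h ± a, k).

(-21, 9) and (1, 9)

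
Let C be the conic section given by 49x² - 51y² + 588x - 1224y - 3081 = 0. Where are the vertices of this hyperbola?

Rearranging, 49(x² + 12x) -51(y² + 24y) = 3081.
Complete the square in x and y: 49(x + 6)² -51(y + 12)² = 3081 + 1764 - 7344 = -2499
Dividing both sides by -2499: (y + 12)²/49 - (x + 6)²/51 = 1
Hyperbola, center (-6, -12), transverse axis vertical; a² = 49, b² = 51.
a = 7. Vertices at (h, k ± a).

(-6, -19) and (-6, -5)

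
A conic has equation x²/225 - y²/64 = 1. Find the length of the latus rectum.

Center (0, 0). The positive term is the x-term, so the transverse axis is horizontal; a² = 225, b² = 64.
Latus rectum length = 2b²/a = 2·64/15 = 128/15.

128/15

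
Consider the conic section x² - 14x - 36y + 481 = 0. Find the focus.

Only x is squared. Complete the square in x: (x - 7)² = 36(y - 12).
Vertex (7, 12); 4p = 36 so p = 9. Opens up.
Focus is p units from the vertex along the axis: (h, k + p).

(7, 21)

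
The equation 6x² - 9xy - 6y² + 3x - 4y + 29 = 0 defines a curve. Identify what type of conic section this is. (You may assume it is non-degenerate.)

hyperbola

A = 6, B = -9, C = -6.
Discriminant B² − 4AC = (-9)² − 4·6·(-6) = 225.
B² − 4AC > 0 ⇒ hyperbola.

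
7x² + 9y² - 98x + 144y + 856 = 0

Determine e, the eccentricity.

e = √2/3

Group the x- and y-terms: 7(x² - 14x) + 9(y² + 16y) = -856
Complete the square in x and y: 7(x - 7)² + 9(y + 8)² = -856 + 343 + 576 = 63
Divide through by 63 to get (x - 7)²/9 + (y + 8)²/7 = 1.
Ellipse, center (7, -8), major axis horizontal; a² = 9, b² = 7.
c² = a² - b² = 2, so c = √2.
e = c/a = √2/3.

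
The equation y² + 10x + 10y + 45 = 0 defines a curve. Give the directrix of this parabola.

x = 1/2

Only y is squared. Complete the square in y: (y + 5)² = -10(x + 2).
Vertex (-2, -5); 4p = -10 so p = -5/2. Opens left.
Directrix is the vertical line x = h − p = -2 − (-5/2) = 1/2.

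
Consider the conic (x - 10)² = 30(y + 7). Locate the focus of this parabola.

(10, 1/2)

Vertex (10, -7); 4p = 30 so p = 15/2. Opens up.
Focus is p units from the vertex along the axis: (h, k + p).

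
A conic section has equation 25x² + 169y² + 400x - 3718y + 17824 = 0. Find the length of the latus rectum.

Group: 25(x² + 16x) + 169(y² - 22y) = -17824
Completing the square gives 25(x + 8)² + 169(y - 11)² = -17824 + 1600 + 20449 = 4225.
Divide by 4225: (x + 8)²/169 + (y - 11)²/25 = 1
Ellipse, center (-8, 11), major axis horizontal; a² = 169, b² = 25.
Latus rectum length = 2b²/a = 2·25/13 = 50/13.

50/13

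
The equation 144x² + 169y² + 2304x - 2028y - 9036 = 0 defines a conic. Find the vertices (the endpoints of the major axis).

(-21, 6) and (5, 6)

Group the x- and y-terms: 144(x² + 16x) + 169(y² - 12y) = 9036
Complete the square: 144(x + 8)² + 169(y - 6)² = 9036 + 9216 + 6084 = 24336
Divide by 24336: (x + 8)²/169 + (y - 6)²/144 = 1
Ellipse, center (-8, 6), major axis horizontal; a² = 169, b² = 144.
a = 13. Vertices at (h ± a, k).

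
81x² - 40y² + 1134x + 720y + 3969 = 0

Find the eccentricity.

81(x² + 14x) -40(y² - 18y) = -3969
Completing the square gives 81(x + 7)² -40(y - 9)² = -3969 + 3969 - 3240 = -3240.
Divide by -3240: (y - 9)²/81 - (x + 7)²/40 = 1
Hyperbola, center (-7, 9), transverse axis vertical; a² = 81, b² = 40.
c² = a² + b² = 121, so c = 11.
e = c/a = 11/9.

e = 11/9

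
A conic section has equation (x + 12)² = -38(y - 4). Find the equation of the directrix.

Vertex (-12, 4); 4p = -38 so p = -19/2. Opens down.
Directrix is the horizontal line y = k − p = 4 − (-19/2) = 27/2.

y = 27/2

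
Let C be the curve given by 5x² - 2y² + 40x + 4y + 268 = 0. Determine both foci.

Group: 5(x² + 8x) -2(y² - 2y) = -268
Complete the square: 5(x + 4)² -2(y - 1)² = -268 + 80 - 2 = -190
Divide through by -190 to get (y - 1)²/95 - (x + 4)²/38 = 1.
Hyperbola, center (-4, 1), transverse axis vertical; a² = 95, b² = 38.
c² = a² + b² = 95 + 38 = 133, so c = √133.
Foci lie on the vertical axis through the center: (h, k ± c).

(-4, 1 - √133) and (-4, 1 + √133)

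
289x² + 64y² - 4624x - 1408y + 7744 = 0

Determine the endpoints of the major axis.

Collect terms: 289(x² - 16x) + 64(y² - 22y) = -7744
Complete the square: 289(x - 8)² + 64(y - 11)² = -7744 + 18496 + 7744 = 18496
Dividing both sides by 18496: (x - 8)²/64 + (y - 11)²/289 = 1
Ellipse, center (8, 11), major axis vertical; a² = 289, b² = 64.
a = 17. Vertices at (h, k ± a).

(8, -6) and (8, 28)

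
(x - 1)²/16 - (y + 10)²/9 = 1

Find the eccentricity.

e = 5/4

Center (1, -10). The positive term is the x-term, so the transverse axis is horizontal; a² = 16, b² = 9.
c² = a² + b² = 25, so c = 5.
e = c/a = 5/4.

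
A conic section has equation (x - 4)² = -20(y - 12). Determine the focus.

Vertex (4, 12); 4p = -20 so p = -5. Opens down.
Focus is p units from the vertex along the axis: (h, k + p).

(4, 7)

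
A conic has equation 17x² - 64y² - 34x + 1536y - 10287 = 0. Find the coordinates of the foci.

(-8, 12) and (10, 12)

Collect terms: 17(x² - 2x) -64(y² - 24y) = 10287
Complete the square in x and y: 17(x - 1)² -64(y - 12)² = 10287 + 17 - 9216 = 1088
Divide by 1088: (x - 1)²/64 - (y - 12)²/17 = 1
Hyperbola, center (1, 12), transverse axis horizontal; a² = 64, b² = 17.
c² = a² + b² = 64 + 17 = 81, so c = 9.
Foci lie on the horizontal axis through the center: (h ± c, k).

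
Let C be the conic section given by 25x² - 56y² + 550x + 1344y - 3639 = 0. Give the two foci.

Rearranging, 25(x² + 22x) -56(y² - 24y) = 3639.
Completing the square gives 25(x + 11)² -56(y - 12)² = 3639 + 3025 - 8064 = -1400.
Dividing both sides by -1400: (y - 12)²/25 - (x + 11)²/56 = 1
Hyperbola, center (-11, 12), transverse axis vertical; a² = 25, b² = 56.
c² = a² + b² = 25 + 56 = 81, so c = 9.
Foci lie on the vertical axis through the center: (h, k ± c).

(-11, 3) and (-11, 21)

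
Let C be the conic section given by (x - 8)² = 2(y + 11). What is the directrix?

y = -23/2

Vertex (8, -11); 4p = 2 so p = 1/2. Opens up.
Directrix is the horizontal line y = k − p = -11 − (1/2) = -23/2.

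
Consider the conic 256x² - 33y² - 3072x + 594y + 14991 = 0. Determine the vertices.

(6, -7) and (6, 25)

Rearranging, 256(x² - 12x) -33(y² - 18y) = -14991.
Completing the square gives 256(x - 6)² -33(y - 9)² = -14991 + 9216 - 2673 = -8448.
Dividing both sides by -8448: (y - 9)²/256 - (x - 6)²/33 = 1
Hyperbola, center (6, 9), transverse axis vertical; a² = 256, b² = 33.
a = 16. Vertices at (h, k ± a).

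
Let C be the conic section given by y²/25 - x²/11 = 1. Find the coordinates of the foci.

(0, -6) and (0, 6)

Center (0, 0). The positive term is the y-term, so the transverse axis is vertical; a² = 25, b² = 11.
c² = a² + b² = 25 + 11 = 36, so c = 6.
Foci lie on the vertical axis through the center: (h, k ± c).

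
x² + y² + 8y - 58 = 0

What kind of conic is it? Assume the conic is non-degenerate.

circle

No xy term. Coefficients of x² and y² are A = 1, C = 1.
A = C (same sign) ⇒ circle.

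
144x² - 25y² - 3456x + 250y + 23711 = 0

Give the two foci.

(12, -8) and (12, 18)

Group: 144(x² - 24x) -25(y² - 10y) = -23711
144(x - 12)² -25(y - 5)² = -23711 + 20736 - 625 = -3600
Divide through by -3600 to get (y - 5)²/144 - (x - 12)²/25 = 1.
Hyperbola, center (12, 5), transverse axis vertical; a² = 144, b² = 25.
c² = a² + b² = 144 + 25 = 169, so c = 13.
Foci lie on the vertical axis through the center: (h, k ± c).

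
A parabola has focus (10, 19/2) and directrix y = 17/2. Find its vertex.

The vertex is the midpoint between the focus and the directrix along the axis of symmetry.
Axis is vertical (directrix is horizontal). Vertex y-coordinate = (19/2 + 17/2)/2 = 9; x-coordinate = 10.

(10, 9)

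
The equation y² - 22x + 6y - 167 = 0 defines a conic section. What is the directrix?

x = -27/2

Only y is squared. Complete the square in y: (y + 3)² = 22(x + 8).
Vertex (-8, -3); 4p = 22 so p = 11/2. Opens right.
Directrix is the vertical line x = h − p = -8 − (11/2) = -27/2.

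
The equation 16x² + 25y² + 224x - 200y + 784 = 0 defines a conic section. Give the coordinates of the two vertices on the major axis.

(-12, 4) and (-2, 4)

Rearranging, 16(x² + 14x) + 25(y² - 8y) = -784.
Complete the square in x and y: 16(x + 7)² + 25(y - 4)² = -784 + 784 + 400 = 400
Divide through by 400 to get (x + 7)²/25 + (y - 4)²/16 = 1.
Ellipse, center (-7, 4), major axis horizontal; a² = 25, b² = 16.
a = 5. Vertices at (h ± a, k).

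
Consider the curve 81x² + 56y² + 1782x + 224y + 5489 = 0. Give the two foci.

Collect terms: 81(x² + 22x) + 56(y² + 4y) = -5489
Complete the square: 81(x + 11)² + 56(y + 2)² = -5489 + 9801 + 224 = 4536
Dividing both sides by 4536: (x + 11)²/56 + (y + 2)²/81 = 1
Ellipse, center (-11, -2), major axis vertical; a² = 81, b² = 56.
c² = a² - b² = 81 - 56 = 25, so c = 5.
Foci lie on the vertical axis through the center: (h, k ± c).

(-11, -7) and (-11, 3)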